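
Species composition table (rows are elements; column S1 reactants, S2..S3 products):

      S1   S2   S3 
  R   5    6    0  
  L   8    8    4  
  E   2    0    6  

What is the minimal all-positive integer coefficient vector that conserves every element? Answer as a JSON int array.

R: 6·5 = 30 | 5·6+2·0 = 30
L: 6·8 = 48 | 5·8+2·4 = 48
E: 6·2 = 12 | 5·0+2·6 = 12
gcd(6,5,2) = 1

Coefficients: [6, 5, 2]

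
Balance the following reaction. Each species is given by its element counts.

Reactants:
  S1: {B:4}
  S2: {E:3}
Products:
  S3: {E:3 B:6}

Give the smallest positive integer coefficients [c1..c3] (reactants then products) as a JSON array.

E: 3·0+2·3 = 6 | 2·3 = 6
B: 3·4+2·0 = 12 | 2·6 = 12
gcd(3,2,2) = 1

Coefficients: [3, 2, 2]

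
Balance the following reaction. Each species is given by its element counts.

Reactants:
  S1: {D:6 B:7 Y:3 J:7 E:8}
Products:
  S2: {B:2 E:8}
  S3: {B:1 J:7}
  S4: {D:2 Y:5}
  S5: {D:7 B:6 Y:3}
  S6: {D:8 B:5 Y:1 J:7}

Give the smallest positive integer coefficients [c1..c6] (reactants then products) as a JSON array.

D: 4·6 = 24 | 4·0+3·0+1·2+2·7+1·8 = 24
B: 4·7 = 28 | 4·2+3·1+1·0+2·6+1·5 = 28
Y: 4·3 = 12 | 4·0+3·0+1·5+2·3+1·1 = 12
J: 4·7 = 28 | 4·0+3·7+1·0+2·0+1·7 = 28
E: 4·8 = 32 | 4·8+3·0+1·0+2·0+1·0 = 32
gcd(4,4,3,1,2,1) = 1

Coefficients: [4, 4, 3, 1, 2, 1]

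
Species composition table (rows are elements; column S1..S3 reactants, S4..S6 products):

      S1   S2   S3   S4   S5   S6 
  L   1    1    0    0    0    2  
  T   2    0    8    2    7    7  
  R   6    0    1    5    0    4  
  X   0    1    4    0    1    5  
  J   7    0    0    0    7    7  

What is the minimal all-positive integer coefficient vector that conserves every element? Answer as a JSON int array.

Coefficients: [6, 2, 5, 5, 2, 4]

L: 6·1+2·1+5·0 = 8 | 5·0+2·0+4·2 = 8
T: 6·2+2·0+5·8 = 52 | 5·2+2·7+4·7 = 52
R: 6·6+2·0+5·1 = 41 | 5·5+2·0+4·4 = 41
X: 6·0+2·1+5·4 = 22 | 5·0+2·1+4·5 = 22
J: 6·7+2·0+5·0 = 42 | 5·0+2·7+4·7 = 42
gcd(6,2,5,5,2,4) = 1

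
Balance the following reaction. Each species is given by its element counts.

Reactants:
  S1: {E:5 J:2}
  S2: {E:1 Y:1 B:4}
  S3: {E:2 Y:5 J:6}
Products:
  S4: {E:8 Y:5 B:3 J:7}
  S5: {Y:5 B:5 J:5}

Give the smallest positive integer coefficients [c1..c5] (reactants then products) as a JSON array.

E: 5·5+5·1+5·2 = 40 | 5·8+1·0 = 40
Y: 5·0+5·1+5·5 = 30 | 5·5+1·5 = 30
B: 5·0+5·4+5·0 = 20 | 5·3+1·5 = 20
J: 5·2+5·0+5·6 = 40 | 5·7+1·5 = 40
gcd(5,5,5,5,1) = 1

Coefficients: [5, 5, 5, 5, 1]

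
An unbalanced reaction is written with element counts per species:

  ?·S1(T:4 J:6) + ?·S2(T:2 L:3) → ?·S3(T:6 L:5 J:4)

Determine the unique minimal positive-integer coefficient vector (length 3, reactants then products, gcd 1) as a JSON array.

T: 2·4+5·2 = 18 | 3·6 = 18
L: 2·0+5·3 = 15 | 3·5 = 15
J: 2·6+5·0 = 12 | 3·4 = 12
gcd(2,5,3) = 1

Coefficients: [2, 5, 3]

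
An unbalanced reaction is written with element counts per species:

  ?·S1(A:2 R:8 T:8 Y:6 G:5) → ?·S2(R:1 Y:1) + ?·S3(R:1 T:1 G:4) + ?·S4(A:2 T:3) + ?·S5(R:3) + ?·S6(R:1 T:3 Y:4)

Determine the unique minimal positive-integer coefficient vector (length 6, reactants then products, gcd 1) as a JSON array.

Coefficients: [4, 4, 5, 4, 6, 5]

A: 4·2 = 8 | 4·0+5·0+4·2+6·0+5·0 = 8
R: 4·8 = 32 | 4·1+5·1+4·0+6·3+5·1 = 32
T: 4·8 = 32 | 4·0+5·1+4·3+6·0+5·3 = 32
Y: 4·6 = 24 | 4·1+5·0+4·0+6·0+5·4 = 24
G: 4·5 = 20 | 4·0+5·4+4·0+6·0+5·0 = 20
gcd(4,4,5,4,6,5) = 1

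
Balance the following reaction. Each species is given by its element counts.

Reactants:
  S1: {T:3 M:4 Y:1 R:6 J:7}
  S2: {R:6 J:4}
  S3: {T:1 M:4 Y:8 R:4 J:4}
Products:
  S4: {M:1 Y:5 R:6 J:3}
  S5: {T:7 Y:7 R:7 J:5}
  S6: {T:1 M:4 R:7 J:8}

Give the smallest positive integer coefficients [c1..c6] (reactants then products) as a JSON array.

T: 3·3+6·0+3·1 = 12 | 4·0+1·7+5·1 = 12
M: 3·4+6·0+3·4 = 24 | 4·1+1·0+5·4 = 24
Y: 3·1+6·0+3·8 = 27 | 4·5+1·7+5·0 = 27
R: 3·6+6·6+3·4 = 66 | 4·6+1·7+5·7 = 66
J: 3·7+6·4+3·4 = 57 | 4·3+1·5+5·8 = 57
gcd(3,6,3,4,1,5) = 1

Coefficients: [3, 6, 3, 4, 1, 5]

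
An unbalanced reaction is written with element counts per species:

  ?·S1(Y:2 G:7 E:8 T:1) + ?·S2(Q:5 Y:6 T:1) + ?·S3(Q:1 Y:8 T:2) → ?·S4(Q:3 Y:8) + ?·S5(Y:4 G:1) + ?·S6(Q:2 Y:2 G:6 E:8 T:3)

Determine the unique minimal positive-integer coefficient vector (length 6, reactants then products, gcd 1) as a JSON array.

Coefficients: [3, 2, 2, 2, 3, 3]

Q: 3·0+2·5+2·1 = 12 | 2·3+3·0+3·2 = 12
Y: 3·2+2·6+2·8 = 34 | 2·8+3·4+3·2 = 34
G: 3·7+2·0+2·0 = 21 | 2·0+3·1+3·6 = 21
E: 3·8+2·0+2·0 = 24 | 2·0+3·0+3·8 = 24
T: 3·1+2·1+2·2 = 9 | 2·0+3·0+3·3 = 9
gcd(3,2,2,2,3,3) = 1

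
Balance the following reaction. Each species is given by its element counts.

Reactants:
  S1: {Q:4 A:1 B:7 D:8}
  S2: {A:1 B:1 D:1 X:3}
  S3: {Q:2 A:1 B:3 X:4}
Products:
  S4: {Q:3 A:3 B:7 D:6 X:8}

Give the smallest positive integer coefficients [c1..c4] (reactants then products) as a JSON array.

Q: 1·4+4·0+1·2 = 6 | 2·3 = 6
A: 1·1+4·1+1·1 = 6 | 2·3 = 6
B: 1·7+4·1+1·3 = 14 | 2·7 = 14
D: 1·8+4·1+1·0 = 12 | 2·6 = 12
X: 1·0+4·3+1·4 = 16 | 2·8 = 16
gcd(1,4,1,2) = 1

Coefficients: [1, 4, 1, 2]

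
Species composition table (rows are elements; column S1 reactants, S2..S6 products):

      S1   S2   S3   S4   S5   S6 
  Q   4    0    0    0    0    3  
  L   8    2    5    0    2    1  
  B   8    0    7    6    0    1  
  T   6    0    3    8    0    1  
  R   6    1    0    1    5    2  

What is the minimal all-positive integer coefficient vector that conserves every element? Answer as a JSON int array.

Q: 3·4 = 12 | 4·0+2·0+1·0+1·0+4·3 = 12
L: 3·8 = 24 | 4·2+2·5+1·0+1·2+4·1 = 24
B: 3·8 = 24 | 4·0+2·7+1·6+1·0+4·1 = 24
T: 3·6 = 18 | 4·0+2·3+1·8+1·0+4·1 = 18
R: 3·6 = 18 | 4·1+2·0+1·1+1·5+4·2 = 18
gcd(3,4,2,1,1,4) = 1

Coefficients: [3, 4, 2, 1, 1, 4]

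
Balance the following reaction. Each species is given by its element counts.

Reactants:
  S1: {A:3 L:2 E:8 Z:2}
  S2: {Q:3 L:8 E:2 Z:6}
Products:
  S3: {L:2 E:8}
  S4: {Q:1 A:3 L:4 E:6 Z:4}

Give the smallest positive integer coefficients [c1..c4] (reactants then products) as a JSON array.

Q: 3·0+1·3 = 3 | 1·0+3·1 = 3
A: 3·3+1·0 = 9 | 1·0+3·3 = 9
L: 3·2+1·8 = 14 | 1·2+3·4 = 14
E: 3·8+1·2 = 26 | 1·8+3·6 = 26
Z: 3·2+1·6 = 12 | 1·0+3·4 = 12
gcd(3,1,1,3) = 1

Coefficients: [3, 1, 1, 3]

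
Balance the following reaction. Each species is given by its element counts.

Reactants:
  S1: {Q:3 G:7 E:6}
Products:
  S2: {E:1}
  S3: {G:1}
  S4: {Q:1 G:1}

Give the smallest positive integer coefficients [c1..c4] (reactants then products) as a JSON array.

Q: 1·3 = 3 | 6·0+4·0+3·1 = 3
G: 1·7 = 7 | 6·0+4·1+3·1 = 7
E: 1·6 = 6 | 6·1+4·0+3·0 = 6
gcd(1,6,4,3) = 1

Coefficients: [1, 6, 4, 3]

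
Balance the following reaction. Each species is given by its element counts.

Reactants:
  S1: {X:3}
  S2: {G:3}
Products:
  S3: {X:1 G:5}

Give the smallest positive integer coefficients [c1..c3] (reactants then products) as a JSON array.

Coefficients: [1, 5, 3]

X: 1·3+5·0 = 3 | 3·1 = 3
G: 1·0+5·3 = 15 | 3·5 = 15
gcd(1,5,3) = 1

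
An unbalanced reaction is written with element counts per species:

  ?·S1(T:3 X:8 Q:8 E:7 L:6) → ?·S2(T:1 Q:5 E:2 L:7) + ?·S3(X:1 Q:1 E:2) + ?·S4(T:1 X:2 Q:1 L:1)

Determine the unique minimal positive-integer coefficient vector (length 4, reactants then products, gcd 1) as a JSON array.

T: 2·3 = 6 | 1·1+6·0+5·1 = 6
X: 2·8 = 16 | 1·0+6·1+5·2 = 16
Q: 2·8 = 16 | 1·5+6·1+5·1 = 16
E: 2·7 = 14 | 1·2+6·2+5·0 = 14
L: 2·6 = 12 | 1·7+6·0+5·1 = 12
gcd(2,1,6,5) = 1

Coefficients: [2, 1, 6, 5]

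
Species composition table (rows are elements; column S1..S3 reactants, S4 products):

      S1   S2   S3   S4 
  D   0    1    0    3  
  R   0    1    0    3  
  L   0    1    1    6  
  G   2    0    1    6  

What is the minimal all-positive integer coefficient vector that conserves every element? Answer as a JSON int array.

D: 3·0+6·1+6·0 = 6 | 2·3 = 6
R: 3·0+6·1+6·0 = 6 | 2·3 = 6
L: 3·0+6·1+6·1 = 12 | 2·6 = 12
G: 3·2+6·0+6·1 = 12 | 2·6 = 12
gcd(3,6,6,2) = 1

Coefficients: [3, 6, 6, 2]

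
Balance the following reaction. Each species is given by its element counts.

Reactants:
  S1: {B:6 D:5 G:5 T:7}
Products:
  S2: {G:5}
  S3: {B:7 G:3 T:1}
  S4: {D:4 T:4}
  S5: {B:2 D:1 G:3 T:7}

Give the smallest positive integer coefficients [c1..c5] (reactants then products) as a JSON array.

B: 5·6 = 30 | 2·0+4·7+6·0+1·2 = 30
D: 5·5 = 25 | 2·0+4·0+6·4+1·1 = 25
G: 5·5 = 25 | 2·5+4·3+6·0+1·3 = 25
T: 5·7 = 35 | 2·0+4·1+6·4+1·7 = 35
gcd(5,2,4,6,1) = 1

Coefficients: [5, 2, 4, 6, 1]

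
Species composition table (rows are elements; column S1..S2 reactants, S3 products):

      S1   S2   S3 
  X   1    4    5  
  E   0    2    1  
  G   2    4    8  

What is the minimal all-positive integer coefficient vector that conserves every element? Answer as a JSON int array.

X: 6·1+1·4 = 10 | 2·5 = 10
E: 6·0+1·2 = 2 | 2·1 = 2
G: 6·2+1·4 = 16 | 2·8 = 16
gcd(6,1,2) = 1

Coefficients: [6, 1, 2]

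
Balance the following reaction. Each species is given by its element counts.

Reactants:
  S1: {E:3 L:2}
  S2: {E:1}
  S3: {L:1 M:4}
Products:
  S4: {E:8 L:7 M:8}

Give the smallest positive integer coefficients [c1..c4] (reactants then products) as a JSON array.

E: 5·3+1·1+4·0 = 16 | 2·8 = 16
L: 5·2+1·0+4·1 = 14 | 2·7 = 14
M: 5·0+1·0+4·4 = 16 | 2·8 = 16
gcd(5,1,4,2) = 1

Coefficients: [5, 1, 4, 2]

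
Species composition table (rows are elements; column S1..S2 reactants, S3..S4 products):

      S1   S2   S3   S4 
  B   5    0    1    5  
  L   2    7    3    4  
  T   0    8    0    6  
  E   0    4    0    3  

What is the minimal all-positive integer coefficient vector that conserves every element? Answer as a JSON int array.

Coefficients: [5, 3, 5, 4]

B: 5·5+3·0 = 25 | 5·1+4·5 = 25
L: 5·2+3·7 = 31 | 5·3+4·4 = 31
T: 5·0+3·8 = 24 | 5·0+4·6 = 24
E: 5·0+3·4 = 12 | 5·0+4·3 = 12
gcd(5,3,5,4) = 1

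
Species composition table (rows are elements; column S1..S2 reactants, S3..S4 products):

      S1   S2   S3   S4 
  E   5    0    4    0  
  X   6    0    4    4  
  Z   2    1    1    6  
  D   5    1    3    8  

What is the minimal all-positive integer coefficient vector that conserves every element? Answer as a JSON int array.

E: 4·5+3·0 = 20 | 5·4+1·0 = 20
X: 4·6+3·0 = 24 | 5·4+1·4 = 24
Z: 4·2+3·1 = 11 | 5·1+1·6 = 11
D: 4·5+3·1 = 23 | 5·3+1·8 = 23
gcd(4,3,5,1) = 1

Coefficients: [4, 3, 5, 1]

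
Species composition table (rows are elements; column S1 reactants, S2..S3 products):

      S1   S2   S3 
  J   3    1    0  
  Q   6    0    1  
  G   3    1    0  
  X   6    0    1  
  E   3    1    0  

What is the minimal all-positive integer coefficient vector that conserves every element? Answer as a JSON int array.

J: 1·3 = 3 | 3·1+6·0 = 3
Q: 1·6 = 6 | 3·0+6·1 = 6
G: 1·3 = 3 | 3·1+6·0 = 3
X: 1·6 = 6 | 3·0+6·1 = 6
E: 1·3 = 3 | 3·1+6·0 = 3
gcd(1,3,6) = 1

Coefficients: [1, 3, 6]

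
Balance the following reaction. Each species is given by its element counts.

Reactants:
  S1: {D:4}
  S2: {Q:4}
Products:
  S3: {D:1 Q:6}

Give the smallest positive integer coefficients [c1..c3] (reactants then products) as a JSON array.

D: 1·4+6·0 = 4 | 4·1 = 4
Q: 1·0+6·4 = 24 | 4·6 = 24
gcd(1,6,4) = 1

Coefficients: [1, 6, 4]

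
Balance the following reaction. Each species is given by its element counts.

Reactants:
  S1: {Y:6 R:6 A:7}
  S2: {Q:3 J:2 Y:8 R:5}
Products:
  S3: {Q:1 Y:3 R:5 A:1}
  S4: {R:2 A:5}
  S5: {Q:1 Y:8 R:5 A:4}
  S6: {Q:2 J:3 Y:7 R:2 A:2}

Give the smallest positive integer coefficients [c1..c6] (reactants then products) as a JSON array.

Q: 5·0+6·3 = 18 | 6·1+1·0+4·1+4·2 = 18
J: 5·0+6·2 = 12 | 6·0+1·0+4·0+4·3 = 12
Y: 5·6+6·8 = 78 | 6·3+1·0+4·8+4·7 = 78
R: 5·6+6·5 = 60 | 6·5+1·2+4·5+4·2 = 60
A: 5·7+6·0 = 35 | 6·1+1·5+4·4+4·2 = 35
gcd(5,6,6,1,4,4) = 1

Coefficients: [5, 6, 6, 1, 4, 4]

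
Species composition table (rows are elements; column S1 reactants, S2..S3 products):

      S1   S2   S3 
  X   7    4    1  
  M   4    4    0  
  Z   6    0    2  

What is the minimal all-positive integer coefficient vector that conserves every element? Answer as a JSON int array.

Coefficients: [1, 1, 3]

X: 1·7 = 7 | 1·4+3·1 = 7
M: 1·4 = 4 | 1·4+3·0 = 4
Z: 1·6 = 6 | 1·0+3·2 = 6
gcd(1,1,3) = 1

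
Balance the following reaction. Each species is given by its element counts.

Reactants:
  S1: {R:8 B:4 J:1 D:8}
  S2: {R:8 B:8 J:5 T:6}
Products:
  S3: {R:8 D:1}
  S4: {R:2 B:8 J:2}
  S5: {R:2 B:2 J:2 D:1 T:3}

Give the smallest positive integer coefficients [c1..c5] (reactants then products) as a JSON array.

R: 1·8+3·8 = 32 | 2·8+2·2+6·2 = 32
B: 1·4+3·8 = 28 | 2·0+2·8+6·2 = 28
J: 1·1+3·5 = 16 | 2·0+2·2+6·2 = 16
D: 1·8+3·0 = 8 | 2·1+2·0+6·1 = 8
T: 1·0+3·6 = 18 | 2·0+2·0+6·3 = 18
gcd(1,3,2,2,6) = 1

Coefficients: [1, 3, 2, 2, 6]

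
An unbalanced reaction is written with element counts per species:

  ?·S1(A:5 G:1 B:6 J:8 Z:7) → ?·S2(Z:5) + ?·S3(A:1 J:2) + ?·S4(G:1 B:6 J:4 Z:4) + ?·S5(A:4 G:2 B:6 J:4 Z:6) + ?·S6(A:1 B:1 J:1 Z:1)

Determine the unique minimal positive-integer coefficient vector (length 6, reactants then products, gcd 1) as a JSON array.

A: 3·5 = 15 | 1·0+5·1+1·0+1·4+6·1 = 15
G: 3·1 = 3 | 1·0+5·0+1·1+1·2+6·0 = 3
B: 3·6 = 18 | 1·0+5·0+1·6+1·6+6·1 = 18
J: 3·8 = 24 | 1·0+5·2+1·4+1·4+6·1 = 24
Z: 3·7 = 21 | 1·5+5·0+1·4+1·6+6·1 = 21
gcd(3,1,5,1,1,6) = 1

Coefficients: [3, 1, 5, 1, 1, 6]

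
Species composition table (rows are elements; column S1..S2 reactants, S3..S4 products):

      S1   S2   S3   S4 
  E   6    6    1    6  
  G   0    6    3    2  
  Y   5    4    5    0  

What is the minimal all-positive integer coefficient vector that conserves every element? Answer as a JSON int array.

E: 2·6+5·6 = 42 | 6·1+6·6 = 42
G: 2·0+5·6 = 30 | 6·3+6·2 = 30
Y: 2·5+5·4 = 30 | 6·5+6·0 = 30
gcd(2,5,6,6) = 1

Coefficients: [2, 5, 6, 6]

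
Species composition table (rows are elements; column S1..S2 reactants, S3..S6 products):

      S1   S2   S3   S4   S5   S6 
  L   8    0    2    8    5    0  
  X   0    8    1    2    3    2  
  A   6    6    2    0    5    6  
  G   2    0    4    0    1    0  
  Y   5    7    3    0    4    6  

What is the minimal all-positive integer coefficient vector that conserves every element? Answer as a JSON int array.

L: 6·8+4·0 = 48 | 2·2+3·8+4·5+6·0 = 48
X: 6·0+4·8 = 32 | 2·1+3·2+4·3+6·2 = 32
A: 6·6+4·6 = 60 | 2·2+3·0+4·5+6·6 = 60
G: 6·2+4·0 = 12 | 2·4+3·0+4·1+6·0 = 12
Y: 6·5+4·7 = 58 | 2·3+3·0+4·4+6·6 = 58
gcd(6,4,2,3,4,6) = 1

Coefficients: [6, 4, 2, 3, 4, 6]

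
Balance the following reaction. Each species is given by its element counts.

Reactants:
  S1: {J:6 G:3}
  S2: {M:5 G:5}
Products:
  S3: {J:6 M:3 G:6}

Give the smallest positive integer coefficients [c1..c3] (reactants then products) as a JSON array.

Coefficients: [5, 3, 5]

J: 5·6+3·0 = 30 | 5·6 = 30
M: 5·0+3·5 = 15 | 5·3 = 15
G: 5·3+3·5 = 30 | 5·6 = 30
gcd(5,3,5) = 1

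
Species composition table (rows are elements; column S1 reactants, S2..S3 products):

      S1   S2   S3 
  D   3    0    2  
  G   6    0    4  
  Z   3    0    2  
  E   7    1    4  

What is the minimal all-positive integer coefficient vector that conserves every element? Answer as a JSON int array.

D: 2·3 = 6 | 2·0+3·2 = 6
G: 2·6 = 12 | 2·0+3·4 = 12
Z: 2·3 = 6 | 2·0+3·2 = 6
E: 2·7 = 14 | 2·1+3·4 = 14
gcd(2,2,3) = 1

Coefficients: [2, 2, 3]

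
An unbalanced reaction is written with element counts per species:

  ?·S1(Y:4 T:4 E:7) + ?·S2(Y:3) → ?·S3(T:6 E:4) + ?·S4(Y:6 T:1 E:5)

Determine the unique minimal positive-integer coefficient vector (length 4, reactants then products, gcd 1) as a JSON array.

Coefficients: [6, 4, 3, 6]

Y: 6·4+4·3 = 36 | 3·0+6·6 = 36
T: 6·4+4·0 = 24 | 3·6+6·1 = 24
E: 6·7+4·0 = 42 | 3·4+6·5 = 42
gcd(6,4,3,6) = 1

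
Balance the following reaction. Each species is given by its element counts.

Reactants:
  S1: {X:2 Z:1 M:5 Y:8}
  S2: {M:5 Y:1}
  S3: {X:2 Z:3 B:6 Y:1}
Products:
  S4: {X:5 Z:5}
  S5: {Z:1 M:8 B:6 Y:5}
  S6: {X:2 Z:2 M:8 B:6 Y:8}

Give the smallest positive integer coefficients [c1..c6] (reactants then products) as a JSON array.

X: 3·2+5·0+5·2 = 16 | 2·5+2·0+3·2 = 16
Z: 3·1+5·0+5·3 = 18 | 2·5+2·1+3·2 = 18
M: 3·5+5·5+5·0 = 40 | 2·0+2·8+3·8 = 40
B: 3·0+5·0+5·6 = 30 | 2·0+2·6+3·6 = 30
Y: 3·8+5·1+5·1 = 34 | 2·0+2·5+3·8 = 34
gcd(3,5,5,2,2,3) = 1

Coefficients: [3, 5, 5, 2, 2, 3]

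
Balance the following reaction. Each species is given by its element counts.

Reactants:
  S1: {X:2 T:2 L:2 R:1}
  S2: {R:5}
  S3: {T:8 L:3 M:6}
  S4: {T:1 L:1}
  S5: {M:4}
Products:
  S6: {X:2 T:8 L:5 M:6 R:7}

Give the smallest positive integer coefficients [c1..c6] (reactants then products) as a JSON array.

X: 5·2+6·0+3·0+6·0+3·0 = 10 | 5·2 = 10
T: 5·2+6·0+3·8+6·1+3·0 = 40 | 5·8 = 40
L: 5·2+6·0+3·3+6·1+3·0 = 25 | 5·5 = 25
M: 5·0+6·0+3·6+6·0+3·4 = 30 | 5·6 = 30
R: 5·1+6·5+3·0+6·0+3·0 = 35 | 5·7 = 35
gcd(5,6,3,6,3,5) = 1

Coefficients: [5, 6, 3, 6, 3, 5]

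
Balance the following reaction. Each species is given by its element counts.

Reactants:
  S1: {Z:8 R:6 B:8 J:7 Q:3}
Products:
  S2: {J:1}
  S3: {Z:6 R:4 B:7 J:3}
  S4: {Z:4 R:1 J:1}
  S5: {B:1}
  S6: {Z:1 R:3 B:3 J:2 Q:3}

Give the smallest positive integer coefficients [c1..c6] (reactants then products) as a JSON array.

Z: 2·8 = 16 | 5·0+1·6+2·4+3·0+2·1 = 16
R: 2·6 = 12 | 5·0+1·4+2·1+3·0+2·3 = 12
B: 2·8 = 16 | 5·0+1·7+2·0+3·1+2·3 = 16
J: 2·7 = 14 | 5·1+1·3+2·1+3·0+2·2 = 14
Q: 2·3 = 6 | 5·0+1·0+2·0+3·0+2·3 = 6
gcd(2,5,1,2,3,2) = 1

Coefficients: [2, 5, 1, 2, 3, 2]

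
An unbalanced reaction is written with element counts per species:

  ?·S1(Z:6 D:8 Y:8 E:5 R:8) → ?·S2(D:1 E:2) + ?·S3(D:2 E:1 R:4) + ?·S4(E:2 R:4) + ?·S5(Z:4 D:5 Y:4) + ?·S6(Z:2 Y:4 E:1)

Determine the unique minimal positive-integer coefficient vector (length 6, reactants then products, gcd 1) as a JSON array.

Z: 5·6 = 30 | 3·0+6·0+4·0+5·4+5·2 = 30
D: 5·8 = 40 | 3·1+6·2+4·0+5·5+5·0 = 40
Y: 5·8 = 40 | 3·0+6·0+4·0+5·4+5·4 = 40
E: 5·5 = 25 | 3·2+6·1+4·2+5·0+5·1 = 25
R: 5·8 = 40 | 3·0+6·4+4·4+5·0+5·0 = 40
gcd(5,3,6,4,5,5) = 1

Coefficients: [5, 3, 6, 4, 5, 5]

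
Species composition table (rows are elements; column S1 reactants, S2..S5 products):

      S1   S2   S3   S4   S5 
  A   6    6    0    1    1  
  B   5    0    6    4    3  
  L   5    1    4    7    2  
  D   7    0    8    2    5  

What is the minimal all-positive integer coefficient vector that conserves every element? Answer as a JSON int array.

Coefficients: [5, 4, 1, 1, 5]

A: 5·6 = 30 | 4·6+1·0+1·1+5·1 = 30
B: 5·5 = 25 | 4·0+1·6+1·4+5·3 = 25
L: 5·5 = 25 | 4·1+1·4+1·7+5·2 = 25
D: 5·7 = 35 | 4·0+1·8+1·2+5·5 = 35
gcd(5,4,1,1,5) = 1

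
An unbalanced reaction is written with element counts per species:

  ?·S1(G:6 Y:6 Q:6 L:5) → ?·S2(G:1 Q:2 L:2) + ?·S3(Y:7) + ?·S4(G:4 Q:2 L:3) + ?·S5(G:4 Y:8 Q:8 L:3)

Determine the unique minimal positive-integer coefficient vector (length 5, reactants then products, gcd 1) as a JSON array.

G: 5·6 = 30 | 2·1+2·0+5·4+2·4 = 30
Y: 5·6 = 30 | 2·0+2·7+5·0+2·8 = 30
Q: 5·6 = 30 | 2·2+2·0+5·2+2·8 = 30
L: 5·5 = 25 | 2·2+2·0+5·3+2·3 = 25
gcd(5,2,2,5,2) = 1

Coefficients: [5, 2, 2, 5, 2]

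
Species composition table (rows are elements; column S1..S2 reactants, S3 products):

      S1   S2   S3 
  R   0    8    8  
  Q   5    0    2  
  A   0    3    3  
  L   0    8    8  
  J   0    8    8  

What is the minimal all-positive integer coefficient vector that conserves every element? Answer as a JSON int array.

R: 2·0+5·8 = 40 | 5·8 = 40
Q: 2·5+5·0 = 10 | 5·2 = 10
A: 2·0+5·3 = 15 | 5·3 = 15
L: 2·0+5·8 = 40 | 5·8 = 40
J: 2·0+5·8 = 40 | 5·8 = 40
gcd(2,5,5) = 1

Coefficients: [2, 5, 5]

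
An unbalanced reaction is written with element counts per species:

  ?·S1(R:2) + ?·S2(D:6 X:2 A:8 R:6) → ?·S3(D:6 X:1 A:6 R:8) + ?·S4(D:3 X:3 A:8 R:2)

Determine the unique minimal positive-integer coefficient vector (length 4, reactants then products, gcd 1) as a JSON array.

D: 3·0+5·6 = 30 | 4·6+2·3 = 30
X: 3·0+5·2 = 10 | 4·1+2·3 = 10
A: 3·0+5·8 = 40 | 4·6+2·8 = 40
R: 3·2+5·6 = 36 | 4·8+2·2 = 36
gcd(3,5,4,2) = 1

Coefficients: [3, 5, 4, 2]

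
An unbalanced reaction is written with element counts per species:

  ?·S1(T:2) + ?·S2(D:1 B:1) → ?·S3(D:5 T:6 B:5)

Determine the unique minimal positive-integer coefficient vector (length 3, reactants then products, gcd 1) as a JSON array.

Coefficients: [3, 5, 1]

D: 3·0+5·1 = 5 | 1·5 = 5
T: 3·2+5·0 = 6 | 1·6 = 6
B: 3·0+5·1 = 5 | 1·5 = 5
gcd(3,5,1) = 1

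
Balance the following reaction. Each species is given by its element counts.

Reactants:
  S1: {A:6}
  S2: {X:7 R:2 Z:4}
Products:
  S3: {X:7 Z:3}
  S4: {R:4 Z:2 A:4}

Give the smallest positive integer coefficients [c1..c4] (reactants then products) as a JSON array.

X: 2·0+6·7 = 42 | 6·7+3·0 = 42
R: 2·0+6·2 = 12 | 6·0+3·4 = 12
Z: 2·0+6·4 = 24 | 6·3+3·2 = 24
A: 2·6+6·0 = 12 | 6·0+3·4 = 12
gcd(2,6,6,3) = 1

Coefficients: [2, 6, 6, 3]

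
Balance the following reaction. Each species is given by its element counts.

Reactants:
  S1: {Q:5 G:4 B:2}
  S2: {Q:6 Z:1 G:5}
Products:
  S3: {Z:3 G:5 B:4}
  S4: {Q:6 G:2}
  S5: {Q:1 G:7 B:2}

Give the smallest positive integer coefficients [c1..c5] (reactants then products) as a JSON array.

Coefficients: [4, 3, 1, 6, 2]

Q: 4·5+3·6 = 38 | 1·0+6·6+2·1 = 38
Z: 4·0+3·1 = 3 | 1·3+6·0+2·0 = 3
G: 4·4+3·5 = 31 | 1·5+6·2+2·7 = 31
B: 4·2+3·0 = 8 | 1·4+6·0+2·2 = 8
gcd(4,3,1,6,2) = 1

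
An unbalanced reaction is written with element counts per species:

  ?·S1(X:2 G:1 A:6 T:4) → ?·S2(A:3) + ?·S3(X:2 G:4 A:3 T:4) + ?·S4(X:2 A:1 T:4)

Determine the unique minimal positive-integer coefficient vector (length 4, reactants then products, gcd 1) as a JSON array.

Coefficients: [4, 6, 1, 3]

X: 4·2 = 8 | 6·0+1·2+3·2 = 8
G: 4·1 = 4 | 6·0+1·4+3·0 = 4
A: 4·6 = 24 | 6·3+1·3+3·1 = 24
T: 4·4 = 16 | 6·0+1·4+3·4 = 16
gcd(4,6,1,3) = 1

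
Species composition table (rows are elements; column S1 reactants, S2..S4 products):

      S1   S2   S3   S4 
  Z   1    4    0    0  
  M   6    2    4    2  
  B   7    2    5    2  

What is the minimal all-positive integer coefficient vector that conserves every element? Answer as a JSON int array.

Z: 4·1 = 4 | 1·4+4·0+3·0 = 4
M: 4·6 = 24 | 1·2+4·4+3·2 = 24
B: 4·7 = 28 | 1·2+4·5+3·2 = 28
gcd(4,1,4,3) = 1

Coefficients: [4, 1, 4, 3]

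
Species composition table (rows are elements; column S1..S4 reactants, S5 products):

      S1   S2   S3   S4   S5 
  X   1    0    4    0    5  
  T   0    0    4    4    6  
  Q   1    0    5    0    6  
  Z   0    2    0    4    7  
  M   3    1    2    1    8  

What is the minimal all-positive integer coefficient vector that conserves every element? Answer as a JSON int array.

Coefficients: [2, 5, 2, 1, 2]

X: 2·1+5·0+2·4+1·0 = 10 | 2·5 = 10
T: 2·0+5·0+2·4+1·4 = 12 | 2·6 = 12
Q: 2·1+5·0+2·5+1·0 = 12 | 2·6 = 12
Z: 2·0+5·2+2·0+1·4 = 14 | 2·7 = 14
M: 2·3+5·1+2·2+1·1 = 16 | 2·8 = 16
gcd(2,5,2,1,2) = 1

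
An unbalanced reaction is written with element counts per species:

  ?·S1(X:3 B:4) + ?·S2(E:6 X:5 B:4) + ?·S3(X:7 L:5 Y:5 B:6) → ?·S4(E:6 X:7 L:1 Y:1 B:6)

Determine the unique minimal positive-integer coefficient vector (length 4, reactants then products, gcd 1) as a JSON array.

E: 1·0+5·6+1·0 = 30 | 5·6 = 30
X: 1·3+5·5+1·7 = 35 | 5·7 = 35
L: 1·0+5·0+1·5 = 5 | 5·1 = 5
Y: 1·0+5·0+1·5 = 5 | 5·1 = 5
B: 1·4+5·4+1·6 = 30 | 5·6 = 30
gcd(1,5,1,5) = 1

Coefficients: [1, 5, 1, 5]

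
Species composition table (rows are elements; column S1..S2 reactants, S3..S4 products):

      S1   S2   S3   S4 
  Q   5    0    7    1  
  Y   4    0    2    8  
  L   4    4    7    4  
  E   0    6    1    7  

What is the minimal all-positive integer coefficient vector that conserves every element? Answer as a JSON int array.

Coefficients: [6, 3, 4, 2]

Q: 6·5+3·0 = 30 | 4·7+2·1 = 30
Y: 6·4+3·0 = 24 | 4·2+2·8 = 24
L: 6·4+3·4 = 36 | 4·7+2·4 = 36
E: 6·0+3·6 = 18 | 4·1+2·7 = 18
gcd(6,3,4,2) = 1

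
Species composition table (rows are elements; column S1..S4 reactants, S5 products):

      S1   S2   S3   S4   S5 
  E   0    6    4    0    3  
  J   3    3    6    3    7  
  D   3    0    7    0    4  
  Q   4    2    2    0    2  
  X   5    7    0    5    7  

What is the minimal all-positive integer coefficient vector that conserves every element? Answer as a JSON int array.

Coefficients: [1, 1, 3, 6, 6]

E: 1·0+1·6+3·4+6·0 = 18 | 6·3 = 18
J: 1·3+1·3+3·6+6·3 = 42 | 6·7 = 42
D: 1·3+1·0+3·7+6·0 = 24 | 6·4 = 24
Q: 1·4+1·2+3·2+6·0 = 12 | 6·2 = 12
X: 1·5+1·7+3·0+6·5 = 42 | 6·7 = 42
gcd(1,1,3,6,6) = 1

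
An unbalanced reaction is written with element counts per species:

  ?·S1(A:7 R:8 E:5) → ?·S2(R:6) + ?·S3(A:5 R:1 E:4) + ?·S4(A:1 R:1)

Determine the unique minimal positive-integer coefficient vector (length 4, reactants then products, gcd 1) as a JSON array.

A: 4·7 = 28 | 4·0+5·5+3·1 = 28
R: 4·8 = 32 | 4·6+5·1+3·1 = 32
E: 4·5 = 20 | 4·0+5·4+3·0 = 20
gcd(4,4,5,3) = 1

Coefficients: [4, 4, 5, 3]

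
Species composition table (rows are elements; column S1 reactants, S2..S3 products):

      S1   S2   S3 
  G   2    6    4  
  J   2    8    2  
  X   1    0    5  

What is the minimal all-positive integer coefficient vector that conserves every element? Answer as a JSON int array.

G: 5·2 = 10 | 1·6+1·4 = 10
J: 5·2 = 10 | 1·8+1·2 = 10
X: 5·1 = 5 | 1·0+1·5 = 5
gcd(5,1,1) = 1

Coefficients: [5, 1, 1]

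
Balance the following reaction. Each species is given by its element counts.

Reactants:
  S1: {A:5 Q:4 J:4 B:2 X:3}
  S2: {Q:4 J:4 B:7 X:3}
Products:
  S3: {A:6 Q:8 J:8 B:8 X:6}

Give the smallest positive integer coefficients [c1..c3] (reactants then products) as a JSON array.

Coefficients: [6, 4, 5]

A: 6·5+4·0 = 30 | 5·6 = 30
Q: 6·4+4·4 = 40 | 5·8 = 40
J: 6·4+4·4 = 40 | 5·8 = 40
B: 6·2+4·7 = 40 | 5·8 = 40
X: 6·3+4·3 = 30 | 5·6 = 30
gcd(6,4,5) = 1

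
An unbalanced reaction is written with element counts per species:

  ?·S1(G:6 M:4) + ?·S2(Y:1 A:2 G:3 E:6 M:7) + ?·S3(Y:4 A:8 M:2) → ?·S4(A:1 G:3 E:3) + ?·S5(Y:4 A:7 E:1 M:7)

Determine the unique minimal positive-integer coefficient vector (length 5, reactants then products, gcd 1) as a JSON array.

Coefficients: [1, 4, 5, 6, 6]

Y: 1·0+4·1+5·4 = 24 | 6·0+6·4 = 24
A: 1·0+4·2+5·8 = 48 | 6·1+6·7 = 48
G: 1·6+4·3+5·0 = 18 | 6·3+6·0 = 18
E: 1·0+4·6+5·0 = 24 | 6·3+6·1 = 24
M: 1·4+4·7+5·2 = 42 | 6·0+6·7 = 42
gcd(1,4,5,6,6) = 1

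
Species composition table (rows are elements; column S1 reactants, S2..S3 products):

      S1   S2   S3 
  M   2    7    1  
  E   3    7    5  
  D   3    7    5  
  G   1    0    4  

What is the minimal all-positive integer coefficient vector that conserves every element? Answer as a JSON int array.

Coefficients: [4, 1, 1]

M: 4·2 = 8 | 1·7+1·1 = 8
E: 4·3 = 12 | 1·7+1·5 = 12
D: 4·3 = 12 | 1·7+1·5 = 12
G: 4·1 = 4 | 1·0+1·4 = 4
gcd(4,1,1) = 1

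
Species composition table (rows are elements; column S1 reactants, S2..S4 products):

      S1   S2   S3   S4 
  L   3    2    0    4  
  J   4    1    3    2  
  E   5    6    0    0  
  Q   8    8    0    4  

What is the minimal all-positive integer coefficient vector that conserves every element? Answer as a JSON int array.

L: 6·3 = 18 | 5·2+5·0+2·4 = 18
J: 6·4 = 24 | 5·1+5·3+2·2 = 24
E: 6·5 = 30 | 5·6+5·0+2·0 = 30
Q: 6·8 = 48 | 5·8+5·0+2·4 = 48
gcd(6,5,5,2) = 1

Coefficients: [6, 5, 5, 2]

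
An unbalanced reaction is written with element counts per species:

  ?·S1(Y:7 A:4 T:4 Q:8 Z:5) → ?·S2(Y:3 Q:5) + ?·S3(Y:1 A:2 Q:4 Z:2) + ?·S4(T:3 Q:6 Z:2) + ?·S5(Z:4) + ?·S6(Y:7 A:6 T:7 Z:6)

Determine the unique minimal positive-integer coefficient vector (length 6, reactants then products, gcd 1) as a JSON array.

Y: 6·7 = 42 | 6·3+3·1+1·0+1·0+3·7 = 42
A: 6·4 = 24 | 6·0+3·2+1·0+1·0+3·6 = 24
T: 6·4 = 24 | 6·0+3·0+1·3+1·0+3·7 = 24
Q: 6·8 = 48 | 6·5+3·4+1·6+1·0+3·0 = 48
Z: 6·5 = 30 | 6·0+3·2+1·2+1·4+3·6 = 30
gcd(6,6,3,1,1,3) = 1

Coefficients: [6, 6, 3, 1, 1, 3]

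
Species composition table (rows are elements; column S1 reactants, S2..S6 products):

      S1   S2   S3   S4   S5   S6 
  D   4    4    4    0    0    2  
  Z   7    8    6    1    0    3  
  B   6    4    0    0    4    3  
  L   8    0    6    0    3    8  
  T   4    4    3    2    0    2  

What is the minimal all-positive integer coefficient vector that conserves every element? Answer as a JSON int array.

D: 5·4 = 20 | 2·4+2·4+1·0+4·0+2·2 = 20
Z: 5·7 = 35 | 2·8+2·6+1·1+4·0+2·3 = 35
B: 5·6 = 30 | 2·4+2·0+1·0+4·4+2·3 = 30
L: 5·8 = 40 | 2·0+2·6+1·0+4·3+2·8 = 40
T: 5·4 = 20 | 2·4+2·3+1·2+4·0+2·2 = 20
gcd(5,2,2,1,4,2) = 1

Coefficients: [5, 2, 2, 1, 4, 2]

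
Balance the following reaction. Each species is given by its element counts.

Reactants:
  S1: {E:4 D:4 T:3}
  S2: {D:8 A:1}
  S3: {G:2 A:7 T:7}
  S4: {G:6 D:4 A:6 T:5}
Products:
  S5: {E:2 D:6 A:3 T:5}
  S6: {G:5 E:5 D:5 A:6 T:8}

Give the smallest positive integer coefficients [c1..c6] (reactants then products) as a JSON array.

G: 4·0+1·0+2·2+1·6 = 10 | 3·0+2·5 = 10
E: 4·4+1·0+2·0+1·0 = 16 | 3·2+2·5 = 16
D: 4·4+1·8+2·0+1·4 = 28 | 3·6+2·5 = 28
A: 4·0+1·1+2·7+1·6 = 21 | 3·3+2·6 = 21
T: 4·3+1·0+2·7+1·5 = 31 | 3·5+2·8 = 31
gcd(4,1,2,1,3,2) = 1

Coefficients: [4, 1, 2, 1, 3, 2]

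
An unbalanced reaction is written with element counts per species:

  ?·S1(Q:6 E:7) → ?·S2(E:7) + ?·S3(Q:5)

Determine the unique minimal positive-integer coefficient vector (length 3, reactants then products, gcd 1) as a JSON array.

Coefficients: [5, 5, 6]

Q: 5·6 = 30 | 5·0+6·5 = 30
E: 5·7 = 35 | 5·7+6·0 = 35
gcd(5,5,6) = 1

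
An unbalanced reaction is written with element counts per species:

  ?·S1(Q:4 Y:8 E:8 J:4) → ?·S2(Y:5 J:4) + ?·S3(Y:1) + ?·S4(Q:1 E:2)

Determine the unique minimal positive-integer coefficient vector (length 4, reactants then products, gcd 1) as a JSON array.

Q: 1·4 = 4 | 1·0+3·0+4·1 = 4
Y: 1·8 = 8 | 1·5+3·1+4·0 = 8
E: 1·8 = 8 | 1·0+3·0+4·2 = 8
J: 1·4 = 4 | 1·4+3·0+4·0 = 4
gcd(1,1,3,4) = 1

Coefficients: [1, 1, 3, 4]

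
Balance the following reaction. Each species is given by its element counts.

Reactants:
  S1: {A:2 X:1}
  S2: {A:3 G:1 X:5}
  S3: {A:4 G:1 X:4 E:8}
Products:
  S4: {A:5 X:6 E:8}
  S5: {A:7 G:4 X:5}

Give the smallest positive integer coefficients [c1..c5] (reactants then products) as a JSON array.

Coefficients: [5, 3, 5, 5, 2]

A: 5·2+3·3+5·4 = 39 | 5·5+2·7 = 39
G: 5·0+3·1+5·1 = 8 | 5·0+2·4 = 8
X: 5·1+3·5+5·4 = 40 | 5·6+2·5 = 40
E: 5·0+3·0+5·8 = 40 | 5·8+2·0 = 40
gcd(5,3,5,5,2) = 1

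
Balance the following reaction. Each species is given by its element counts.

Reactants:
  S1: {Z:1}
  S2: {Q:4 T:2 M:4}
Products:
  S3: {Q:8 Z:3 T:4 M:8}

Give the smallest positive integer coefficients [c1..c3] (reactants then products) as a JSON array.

Q: 3·0+2·4 = 8 | 1·8 = 8
Z: 3·1+2·0 = 3 | 1·3 = 3
T: 3·0+2·2 = 4 | 1·4 = 4
M: 3·0+2·4 = 8 | 1·8 = 8
gcd(3,2,1) = 1

Coefficients: [3, 2, 1]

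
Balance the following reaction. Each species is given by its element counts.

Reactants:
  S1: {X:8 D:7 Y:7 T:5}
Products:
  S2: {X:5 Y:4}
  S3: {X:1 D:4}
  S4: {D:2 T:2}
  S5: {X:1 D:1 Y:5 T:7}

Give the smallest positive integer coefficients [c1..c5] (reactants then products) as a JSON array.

Coefficients: [3, 4, 3, 4, 1]

X: 3·8 = 24 | 4·5+3·1+4·0+1·1 = 24
D: 3·7 = 21 | 4·0+3·4+4·2+1·1 = 21
Y: 3·7 = 21 | 4·4+3·0+4·0+1·5 = 21
T: 3·5 = 15 | 4·0+3·0+4·2+1·7 = 15
gcd(3,4,3,4,1) = 1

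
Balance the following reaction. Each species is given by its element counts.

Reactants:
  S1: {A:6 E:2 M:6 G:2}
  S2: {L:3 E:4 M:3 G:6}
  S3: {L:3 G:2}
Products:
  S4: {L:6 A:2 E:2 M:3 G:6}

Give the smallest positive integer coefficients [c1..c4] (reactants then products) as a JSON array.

L: 1·0+1·3+5·3 = 18 | 3·6 = 18
A: 1·6+1·0+5·0 = 6 | 3·2 = 6
E: 1·2+1·4+5·0 = 6 | 3·2 = 6
M: 1·6+1·3+5·0 = 9 | 3·3 = 9
G: 1·2+1·6+5·2 = 18 | 3·6 = 18
gcd(1,1,5,3) = 1

Coefficients: [1, 1, 5, 3]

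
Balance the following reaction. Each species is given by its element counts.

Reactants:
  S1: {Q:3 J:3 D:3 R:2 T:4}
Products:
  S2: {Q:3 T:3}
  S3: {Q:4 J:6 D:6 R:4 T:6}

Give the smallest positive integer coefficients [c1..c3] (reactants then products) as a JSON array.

Coefficients: [6, 2, 3]

Q: 6·3 = 18 | 2·3+3·4 = 18
J: 6·3 = 18 | 2·0+3·6 = 18
D: 6·3 = 18 | 2·0+3·6 = 18
R: 6·2 = 12 | 2·0+3·4 = 12
T: 6·4 = 24 | 2·3+3·6 = 24
gcd(6,2,3) = 1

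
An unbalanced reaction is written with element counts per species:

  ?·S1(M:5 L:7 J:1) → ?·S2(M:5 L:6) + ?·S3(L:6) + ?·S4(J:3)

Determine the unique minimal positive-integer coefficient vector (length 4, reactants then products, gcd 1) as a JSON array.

Coefficients: [6, 6, 1, 2]

M: 6·5 = 30 | 6·5+1·0+2·0 = 30
L: 6·7 = 42 | 6·6+1·6+2·0 = 42
J: 6·1 = 6 | 6·0+1·0+2·3 = 6
gcd(6,6,1,2) = 1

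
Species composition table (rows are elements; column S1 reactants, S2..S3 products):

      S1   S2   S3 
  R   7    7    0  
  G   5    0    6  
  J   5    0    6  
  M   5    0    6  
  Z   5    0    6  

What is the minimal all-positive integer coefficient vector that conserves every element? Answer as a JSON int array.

Coefficients: [6, 6, 5]

R: 6·7 = 42 | 6·7+5·0 = 42
G: 6·5 = 30 | 6·0+5·6 = 30
J: 6·5 = 30 | 6·0+5·6 = 30
M: 6·5 = 30 | 6·0+5·6 = 30
Z: 6·5 = 30 | 6·0+5·6 = 30
gcd(6,6,5) = 1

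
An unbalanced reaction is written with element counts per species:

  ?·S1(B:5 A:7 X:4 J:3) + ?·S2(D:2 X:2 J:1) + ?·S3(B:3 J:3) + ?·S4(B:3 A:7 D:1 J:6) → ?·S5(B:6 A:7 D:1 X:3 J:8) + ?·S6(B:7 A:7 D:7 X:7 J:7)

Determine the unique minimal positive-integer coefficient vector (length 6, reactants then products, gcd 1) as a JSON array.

B: 2·5+4·0+3·3+2·3 = 25 | 3·6+1·7 = 25
A: 2·7+4·0+3·0+2·7 = 28 | 3·7+1·7 = 28
D: 2·0+4·2+3·0+2·1 = 10 | 3·1+1·7 = 10
X: 2·4+4·2+3·0+2·0 = 16 | 3·3+1·7 = 16
J: 2·3+4·1+3·3+2·6 = 31 | 3·8+1·7 = 31
gcd(2,4,3,2,3,1) = 1

Coefficients: [2, 4, 3, 2, 3, 1]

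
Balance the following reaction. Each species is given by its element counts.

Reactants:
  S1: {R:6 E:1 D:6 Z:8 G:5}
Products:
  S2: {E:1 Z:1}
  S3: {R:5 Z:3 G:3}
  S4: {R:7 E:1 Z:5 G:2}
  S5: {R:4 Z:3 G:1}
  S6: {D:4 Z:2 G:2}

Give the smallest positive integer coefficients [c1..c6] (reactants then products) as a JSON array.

R: 4·6 = 24 | 3·0+1·5+1·7+3·4+6·0 = 24
E: 4·1 = 4 | 3·1+1·0+1·1+3·0+6·0 = 4
D: 4·6 = 24 | 3·0+1·0+1·0+3·0+6·4 = 24
Z: 4·8 = 32 | 3·1+1·3+1·5+3·3+6·2 = 32
G: 4·5 = 20 | 3·0+1·3+1·2+3·1+6·2 = 20
gcd(4,3,1,1,3,6) = 1

Coefficients: [4, 3, 1, 1, 3, 6]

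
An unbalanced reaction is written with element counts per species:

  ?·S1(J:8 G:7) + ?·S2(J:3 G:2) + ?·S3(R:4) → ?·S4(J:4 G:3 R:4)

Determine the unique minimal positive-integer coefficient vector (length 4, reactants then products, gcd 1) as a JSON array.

J: 1·8+4·3+5·0 = 20 | 5·4 = 20
G: 1·7+4·2+5·0 = 15 | 5·3 = 15
R: 1·0+4·0+5·4 = 20 | 5·4 = 20
gcd(1,4,5,5) = 1

Coefficients: [1, 4, 5, 5]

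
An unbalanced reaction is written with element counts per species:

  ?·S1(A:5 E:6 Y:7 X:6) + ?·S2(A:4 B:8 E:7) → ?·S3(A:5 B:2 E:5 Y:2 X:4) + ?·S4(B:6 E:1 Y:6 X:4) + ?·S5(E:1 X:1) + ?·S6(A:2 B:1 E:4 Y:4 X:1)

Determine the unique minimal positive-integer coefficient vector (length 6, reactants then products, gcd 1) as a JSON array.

A: 6·5+3·4 = 42 | 6·5+1·0+2·0+6·2 = 42
B: 6·0+3·8 = 24 | 6·2+1·6+2·0+6·1 = 24
E: 6·6+3·7 = 57 | 6·5+1·1+2·1+6·4 = 57
Y: 6·7+3·0 = 42 | 6·2+1·6+2·0+6·4 = 42
X: 6·6+3·0 = 36 | 6·4+1·4+2·1+6·1 = 36
gcd(6,3,6,1,2,6) = 1

Coefficients: [6, 3, 6, 1, 2, 6]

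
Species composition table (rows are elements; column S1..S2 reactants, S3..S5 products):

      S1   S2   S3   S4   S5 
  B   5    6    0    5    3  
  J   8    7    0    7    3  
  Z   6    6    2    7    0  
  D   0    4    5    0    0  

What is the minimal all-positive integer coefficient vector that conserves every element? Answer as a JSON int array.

B: 1·5+5·6 = 35 | 4·0+4·5+5·3 = 35
J: 1·8+5·7 = 43 | 4·0+4·7+5·3 = 43
Z: 1·6+5·6 = 36 | 4·2+4·7+5·0 = 36
D: 1·0+5·4 = 20 | 4·5+4·0+5·0 = 20
gcd(1,5,4,4,5) = 1

Coefficients: [1, 5, 4, 4, 5]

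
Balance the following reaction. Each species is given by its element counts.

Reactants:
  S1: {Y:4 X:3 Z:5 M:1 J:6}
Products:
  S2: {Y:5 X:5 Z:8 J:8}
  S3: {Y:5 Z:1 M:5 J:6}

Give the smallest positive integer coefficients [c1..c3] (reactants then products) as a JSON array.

Coefficients: [5, 3, 1]

Y: 5·4 = 20 | 3·5+1·5 = 20
X: 5·3 = 15 | 3·5+1·0 = 15
Z: 5·5 = 25 | 3·8+1·1 = 25
M: 5·1 = 5 | 3·0+1·5 = 5
J: 5·6 = 30 | 3·8+1·6 = 30
gcd(5,3,1) = 1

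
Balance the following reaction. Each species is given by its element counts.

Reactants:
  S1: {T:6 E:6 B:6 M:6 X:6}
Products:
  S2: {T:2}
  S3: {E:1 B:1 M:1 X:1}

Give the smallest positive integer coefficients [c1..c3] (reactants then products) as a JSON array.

Coefficients: [1, 3, 6]

T: 1·6 = 6 | 3·2+6·0 = 6
E: 1·6 = 6 | 3·0+6·1 = 6
B: 1·6 = 6 | 3·0+6·1 = 6
M: 1·6 = 6 | 3·0+6·1 = 6
X: 1·6 = 6 | 3·0+6·1 = 6
gcd(1,3,6) = 1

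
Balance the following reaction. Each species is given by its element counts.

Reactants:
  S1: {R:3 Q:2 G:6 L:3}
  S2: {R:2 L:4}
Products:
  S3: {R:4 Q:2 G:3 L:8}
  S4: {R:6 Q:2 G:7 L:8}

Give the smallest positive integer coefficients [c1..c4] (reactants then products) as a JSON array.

Coefficients: [4, 5, 1, 3]

R: 4·3+5·2 = 22 | 1·4+3·6 = 22
Q: 4·2+5·0 = 8 | 1·2+3·2 = 8
G: 4·6+5·0 = 24 | 1·3+3·7 = 24
L: 4·3+5·4 = 32 | 1·8+3·8 = 32
gcd(4,5,1,3) = 1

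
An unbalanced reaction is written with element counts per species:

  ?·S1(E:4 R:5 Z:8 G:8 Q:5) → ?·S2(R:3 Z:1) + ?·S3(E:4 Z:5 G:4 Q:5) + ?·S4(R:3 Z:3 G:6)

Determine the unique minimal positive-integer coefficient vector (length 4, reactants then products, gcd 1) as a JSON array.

Coefficients: [3, 3, 3, 2]

E: 3·4 = 12 | 3·0+3·4+2·0 = 12
R: 3·5 = 15 | 3·3+3·0+2·3 = 15
Z: 3·8 = 24 | 3·1+3·5+2·3 = 24
G: 3·8 = 24 | 3·0+3·4+2·6 = 24
Q: 3·5 = 15 | 3·0+3·5+2·0 = 15
gcd(3,3,3,2) = 1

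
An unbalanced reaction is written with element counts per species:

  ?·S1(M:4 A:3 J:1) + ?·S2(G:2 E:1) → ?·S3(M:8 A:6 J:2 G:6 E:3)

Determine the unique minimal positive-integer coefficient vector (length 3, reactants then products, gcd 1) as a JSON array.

Coefficients: [2, 3, 1]

M: 2·4+3·0 = 8 | 1·8 = 8
A: 2·3+3·0 = 6 | 1·6 = 6
J: 2·1+3·0 = 2 | 1·2 = 2
G: 2·0+3·2 = 6 | 1·6 = 6
E: 2·0+3·1 = 3 | 1·3 = 3
gcd(2,3,1) = 1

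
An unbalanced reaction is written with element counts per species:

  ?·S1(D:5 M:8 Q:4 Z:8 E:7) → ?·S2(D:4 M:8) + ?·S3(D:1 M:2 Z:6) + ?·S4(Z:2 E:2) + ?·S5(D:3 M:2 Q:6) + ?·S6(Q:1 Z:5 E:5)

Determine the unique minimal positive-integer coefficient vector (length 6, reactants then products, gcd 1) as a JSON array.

Coefficients: [6, 5, 1, 6, 3, 6]

D: 6·5 = 30 | 5·4+1·1+6·0+3·3+6·0 = 30
M: 6·8 = 48 | 5·8+1·2+6·0+3·2+6·0 = 48
Q: 6·4 = 24 | 5·0+1·0+6·0+3·6+6·1 = 24
Z: 6·8 = 48 | 5·0+1·6+6·2+3·0+6·5 = 48
E: 6·7 = 42 | 5·0+1·0+6·2+3·0+6·5 = 42
gcd(6,5,1,6,3,6) = 1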